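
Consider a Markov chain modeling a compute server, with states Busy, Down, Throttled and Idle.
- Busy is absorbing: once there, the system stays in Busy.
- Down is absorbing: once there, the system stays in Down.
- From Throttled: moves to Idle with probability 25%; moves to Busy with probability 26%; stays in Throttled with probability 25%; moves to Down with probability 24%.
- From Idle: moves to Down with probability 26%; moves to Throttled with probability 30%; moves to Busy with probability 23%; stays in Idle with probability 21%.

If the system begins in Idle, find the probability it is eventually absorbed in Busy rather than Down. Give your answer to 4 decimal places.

Let h(s) be the probability of absorption at Busy starting from transient state s. Then h(Busy) = 1 and h(Down) = 0. By first-step analysis:
h(Throttled) = 0.26·1 + 0.24·0 + 0.25·h(Throttled) + 0.25·h(Idle)
h(Idle) = 0.23·1 + 0.26·0 + 0.3·h(Throttled) + 0.21·h(Idle)
Solving: h(Throttled) = 0.5080, h(Idle) = 0.4841.
Starting from Idle, the probability is 0.4841.

0.4841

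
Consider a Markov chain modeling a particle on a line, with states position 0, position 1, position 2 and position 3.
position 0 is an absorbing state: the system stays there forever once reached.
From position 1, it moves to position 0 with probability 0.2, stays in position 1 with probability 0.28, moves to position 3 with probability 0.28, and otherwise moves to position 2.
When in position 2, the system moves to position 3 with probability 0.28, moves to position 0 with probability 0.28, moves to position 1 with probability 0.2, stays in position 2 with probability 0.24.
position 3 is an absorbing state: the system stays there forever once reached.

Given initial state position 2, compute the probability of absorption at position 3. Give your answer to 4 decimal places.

0.5160

Let h(s) be the probability of absorption at position 3 starting from transient state s. Then h(position 3) = 1 and h(position 0) = 0. By first-step analysis:
h(position 1) = 0.2·0 + 0.28·h(position 1) + 0.24·h(position 2) + 0.28·1
h(position 2) = 0.28·0 + 0.2·h(position 1) + 0.24·h(position 2) + 0.28·1
Solving: h(position 1) = 0.5609, h(position 2) = 0.5160.
Starting from position 2, the probability is 0.5160.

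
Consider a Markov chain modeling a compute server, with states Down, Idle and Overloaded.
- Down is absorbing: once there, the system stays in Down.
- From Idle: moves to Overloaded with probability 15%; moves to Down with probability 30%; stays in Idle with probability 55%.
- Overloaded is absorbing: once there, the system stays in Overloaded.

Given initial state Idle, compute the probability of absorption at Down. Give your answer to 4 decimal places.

0.6667

Let h(s) be the probability of absorption at Down starting from transient state s. Then h(Down) = 1 and h(Overloaded) = 0. By first-step analysis:
h(Idle) = 0.3·1 + 0.55·h(Idle) + 0.15·0
Solving: h(Idle) = 0.6667.
Starting from Idle, the probability is 0.6667.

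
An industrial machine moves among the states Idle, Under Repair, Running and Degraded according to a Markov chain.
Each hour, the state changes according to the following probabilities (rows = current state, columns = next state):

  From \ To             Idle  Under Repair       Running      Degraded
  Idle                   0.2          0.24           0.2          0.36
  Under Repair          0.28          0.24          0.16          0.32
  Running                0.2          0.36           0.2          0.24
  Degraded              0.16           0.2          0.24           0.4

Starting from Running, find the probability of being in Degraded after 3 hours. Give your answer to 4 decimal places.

0.3396

Propagate the distribution vector 3 hours from Running.
After 0 hours: (0.0000, 0.0000, 1.0000, 0.0000)
After 1 hour: (0.2000, 0.3600, 0.2000, 0.2400)
After 2 hours: (0.2192, 0.2544, 0.1952, 0.3312)
After 3 hours: (0.2071, 0.2502, 0.2031, 0.3396)
P(in Degraded after 3 hours) = 0.3396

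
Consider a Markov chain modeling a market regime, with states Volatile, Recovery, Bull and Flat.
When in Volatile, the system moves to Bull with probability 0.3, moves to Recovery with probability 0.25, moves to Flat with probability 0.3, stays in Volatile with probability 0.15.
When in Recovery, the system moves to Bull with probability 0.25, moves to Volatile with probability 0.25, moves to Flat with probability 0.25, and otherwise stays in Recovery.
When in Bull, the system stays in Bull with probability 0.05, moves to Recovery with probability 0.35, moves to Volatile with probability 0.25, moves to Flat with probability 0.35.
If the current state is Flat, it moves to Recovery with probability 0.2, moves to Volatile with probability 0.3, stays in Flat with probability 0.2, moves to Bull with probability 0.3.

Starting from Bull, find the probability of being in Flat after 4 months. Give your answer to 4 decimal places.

0.2701

Propagate the distribution vector 4 months from Bull.
After 0 months: (0.0000, 0.0000, 1.0000, 0.0000)
After 1 month: (0.2500, 0.3500, 0.0500, 0.3500)
After 2 months: (0.2425, 0.2375, 0.2700, 0.2500)
After 3 months: (0.2383, 0.2645, 0.2206, 0.2766)
After 4 months: (0.2400, 0.2582, 0.2316, 0.2701)
P(in Flat after 4 months) = 0.2701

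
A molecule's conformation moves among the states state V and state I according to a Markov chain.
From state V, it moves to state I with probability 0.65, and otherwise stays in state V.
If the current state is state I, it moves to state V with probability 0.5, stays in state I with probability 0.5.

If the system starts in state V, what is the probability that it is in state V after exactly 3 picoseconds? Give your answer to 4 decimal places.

0.4329

Propagate the distribution vector 3 picoseconds from state V.
After 0 picoseconds: (1.0000, 0.0000)
After 1 picosecond: (0.3500, 0.6500)
After 2 picoseconds: (0.4475, 0.5525)
After 3 picoseconds: (0.4329, 0.5671)
P(in state V after 3 picoseconds) = 0.4329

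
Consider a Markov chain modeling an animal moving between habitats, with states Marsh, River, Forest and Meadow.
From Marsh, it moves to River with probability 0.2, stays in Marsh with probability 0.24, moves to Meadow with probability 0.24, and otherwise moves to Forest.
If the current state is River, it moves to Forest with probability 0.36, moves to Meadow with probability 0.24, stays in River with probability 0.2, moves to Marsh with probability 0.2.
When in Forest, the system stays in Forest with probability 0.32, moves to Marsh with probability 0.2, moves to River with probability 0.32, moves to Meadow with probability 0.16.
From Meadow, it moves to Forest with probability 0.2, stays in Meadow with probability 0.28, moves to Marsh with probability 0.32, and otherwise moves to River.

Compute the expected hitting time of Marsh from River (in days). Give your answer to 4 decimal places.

Let t(s) be the expected number of days to first reach Marsh from state s, with t(Marsh) = 0. Conditioning on the first day:
t(River) = 1 + 0.2·t(River) + 0.36·t(Forest) + 0.24·t(Meadow)
t(Forest) = 1 + 0.32·t(River) + 0.32·t(Forest) + 0.16·t(Meadow)
t(Meadow) = 1 + 0.2·t(River) + 0.2·t(Forest) + 0.28·t(Meadow)
Solving: t(River) = 4.4076, t(Forest) = 4.4505, t(Meadow) = 3.8495.
Expected days from River to Marsh: 4.4076.

4.4076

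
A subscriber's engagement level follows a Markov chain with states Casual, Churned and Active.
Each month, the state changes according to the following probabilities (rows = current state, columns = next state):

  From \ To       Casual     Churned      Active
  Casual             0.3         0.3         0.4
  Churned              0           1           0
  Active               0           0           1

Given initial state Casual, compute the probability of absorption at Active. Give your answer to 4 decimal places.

Let h(s) be the probability of absorption at Active starting from transient state s. Then h(Active) = 1 and h(Churned) = 0. By first-step analysis:
h(Casual) = 0.3·h(Casual) + 0.3·0 + 0.4·1
Solving: h(Casual) = 0.5714.
Starting from Casual, the probability is 0.5714.

0.5714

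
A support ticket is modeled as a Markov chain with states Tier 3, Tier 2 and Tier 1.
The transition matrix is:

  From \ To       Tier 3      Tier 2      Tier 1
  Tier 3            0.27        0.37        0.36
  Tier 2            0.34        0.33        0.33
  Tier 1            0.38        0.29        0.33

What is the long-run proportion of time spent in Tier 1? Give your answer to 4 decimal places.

Let the stationary distribution be π with π = πP and π_1 + π_2 + π_3 = 1.
π_1 = 0.27·π_1 + 0.34·π_2 + 0.38·π_3
π_2 = 0.37·π_1 + 0.33·π_2 + 0.29·π_3
Solving with the normalization constraint gives π = (0.3305, 0.3296, 0.3399).
So the stationary probability of Tier 1 is 0.3399.

0.3399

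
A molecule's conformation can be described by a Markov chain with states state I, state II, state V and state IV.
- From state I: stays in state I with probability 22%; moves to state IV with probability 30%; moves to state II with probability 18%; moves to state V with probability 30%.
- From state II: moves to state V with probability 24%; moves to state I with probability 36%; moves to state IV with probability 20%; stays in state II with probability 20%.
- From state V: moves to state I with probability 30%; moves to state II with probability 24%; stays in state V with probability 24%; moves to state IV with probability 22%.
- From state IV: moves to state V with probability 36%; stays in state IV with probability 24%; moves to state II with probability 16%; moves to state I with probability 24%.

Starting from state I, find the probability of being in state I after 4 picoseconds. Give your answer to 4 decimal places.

0.2752

Propagate the distribution vector 4 picoseconds from state I.
After 0 picoseconds: (1.0000, 0.0000, 0.0000, 0.0000)
After 1 picosecond: (0.2200, 0.1800, 0.3000, 0.3000)
After 2 picoseconds: (0.2752, 0.1956, 0.2892, 0.2400)
After 3 picoseconds: (0.2753, 0.1965, 0.2853, 0.2429)
After 4 picoseconds: (0.2752, 0.1962, 0.2857, 0.2430)
P(in state I after 4 picoseconds) = 0.2752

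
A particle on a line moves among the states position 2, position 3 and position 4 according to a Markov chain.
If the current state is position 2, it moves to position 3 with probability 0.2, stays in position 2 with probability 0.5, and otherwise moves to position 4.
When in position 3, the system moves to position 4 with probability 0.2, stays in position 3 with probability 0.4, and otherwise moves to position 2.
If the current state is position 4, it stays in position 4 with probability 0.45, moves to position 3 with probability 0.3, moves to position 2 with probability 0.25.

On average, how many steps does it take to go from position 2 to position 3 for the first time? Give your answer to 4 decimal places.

4.2500

Let t(s) be the expected number of steps to first reach position 3 from state s, with t(position 3) = 0. Conditioning on the first step:
t(position 2) = 1 + 0.5·t(position 2) + 0.3·t(position 4)
t(position 4) = 1 + 0.25·t(position 2) + 0.45·t(position 4)
Solving: t(position 2) = 4.2500, t(position 4) = 3.7500.
Expected steps from position 2 to position 3: 4.2500.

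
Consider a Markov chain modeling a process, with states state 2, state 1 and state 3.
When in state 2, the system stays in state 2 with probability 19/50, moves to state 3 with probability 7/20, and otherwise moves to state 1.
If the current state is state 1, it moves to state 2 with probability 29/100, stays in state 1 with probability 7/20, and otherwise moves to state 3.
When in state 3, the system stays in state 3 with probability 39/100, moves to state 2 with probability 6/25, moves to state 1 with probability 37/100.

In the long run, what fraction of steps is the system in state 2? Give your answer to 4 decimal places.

Let the stationary distribution be π with π = πP and π_1 + π_2 + π_3 = 1.
π_1 = 0.38·π_1 + 0.29·π_2 + 0.24·π_3
π_2 = 0.27·π_1 + 0.35·π_2 + 0.37·π_3
Solving with the normalization constraint gives π = (0.2985, 0.3335, 0.3681).
So the stationary probability of state 2 is 0.2985.

0.2985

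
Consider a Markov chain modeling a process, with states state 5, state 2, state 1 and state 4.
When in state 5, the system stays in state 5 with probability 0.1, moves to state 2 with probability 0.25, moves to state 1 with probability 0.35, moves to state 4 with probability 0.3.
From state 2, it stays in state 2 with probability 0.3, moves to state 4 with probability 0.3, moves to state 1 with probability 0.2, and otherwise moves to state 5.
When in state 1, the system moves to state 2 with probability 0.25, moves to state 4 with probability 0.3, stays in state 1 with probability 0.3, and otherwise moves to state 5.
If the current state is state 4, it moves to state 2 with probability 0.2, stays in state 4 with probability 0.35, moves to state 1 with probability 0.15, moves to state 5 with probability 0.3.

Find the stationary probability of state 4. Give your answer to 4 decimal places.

Let the stationary distribution be π with π = πP and π_1 + π_2 + π_3 + π_4 = 1.
π_1 = 0.1·π_1 + 0.2·π_2 + 0.15·π_3 + 0.3·π_4
π_2 = 0.25·π_1 + 0.3·π_2 + 0.25·π_3 + 0.2·π_4
π_3 = 0.35·π_1 + 0.2·π_2 + 0.3·π_3 + 0.15·π_4
Solving with the normalization constraint gives π = (0.1997, 0.2465, 0.2380, 0.3158).
So the stationary probability of state 4 is 0.3158.

0.3158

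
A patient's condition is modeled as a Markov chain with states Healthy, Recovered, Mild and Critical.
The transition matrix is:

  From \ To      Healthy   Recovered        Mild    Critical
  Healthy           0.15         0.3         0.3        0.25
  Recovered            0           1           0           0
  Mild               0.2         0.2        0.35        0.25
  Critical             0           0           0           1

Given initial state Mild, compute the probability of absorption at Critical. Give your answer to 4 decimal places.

Let h(s) be the probability of absorption at Critical starting from transient state s. Then h(Critical) = 1 and h(Recovered) = 0. By first-step analysis:
h(Healthy) = 0.15·h(Healthy) + 0.3·0 + 0.3·h(Mild) + 0.25·1
h(Mild) = 0.2·h(Healthy) + 0.2·0 + 0.35·h(Mild) + 0.25·1
Solving: h(Healthy) = 0.4822, h(Mild) = 0.5330.
Starting from Mild, the probability is 0.5330.

0.5330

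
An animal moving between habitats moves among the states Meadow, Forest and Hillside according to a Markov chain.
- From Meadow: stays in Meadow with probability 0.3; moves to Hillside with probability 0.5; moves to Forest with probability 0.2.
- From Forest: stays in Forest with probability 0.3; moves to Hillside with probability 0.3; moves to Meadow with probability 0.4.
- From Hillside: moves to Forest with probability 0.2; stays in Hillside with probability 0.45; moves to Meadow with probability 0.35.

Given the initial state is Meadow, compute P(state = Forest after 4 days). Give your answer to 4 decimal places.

Propagate the distribution vector 4 days from Meadow.
After 0 days: (1.0000, 0.0000, 0.0000)
After 1 day: (0.3000, 0.2000, 0.5000)
After 2 days: (0.3450, 0.2200, 0.4350)
After 3 days: (0.3438, 0.2220, 0.4343)
After 4 days: (0.3439, 0.2222, 0.4339)
P(in Forest after 4 days) = 0.2222

0.2222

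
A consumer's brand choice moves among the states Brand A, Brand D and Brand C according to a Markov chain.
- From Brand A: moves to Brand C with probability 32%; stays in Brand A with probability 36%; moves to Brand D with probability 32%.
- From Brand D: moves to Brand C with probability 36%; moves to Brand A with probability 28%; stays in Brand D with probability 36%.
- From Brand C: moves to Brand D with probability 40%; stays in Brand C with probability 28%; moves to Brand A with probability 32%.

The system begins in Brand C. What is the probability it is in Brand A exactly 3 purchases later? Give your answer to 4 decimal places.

0.3183

Propagate the distribution vector 3 purchases from Brand C.
After 0 purchases: (0.0000, 0.0000, 1.0000)
After 1 purchase: (0.3200, 0.4000, 0.2800)
After 2 purchases: (0.3168, 0.3584, 0.3248)
After 3 purchases: (0.3183, 0.3603, 0.3213)
P(in Brand A after 3 purchases) = 0.3183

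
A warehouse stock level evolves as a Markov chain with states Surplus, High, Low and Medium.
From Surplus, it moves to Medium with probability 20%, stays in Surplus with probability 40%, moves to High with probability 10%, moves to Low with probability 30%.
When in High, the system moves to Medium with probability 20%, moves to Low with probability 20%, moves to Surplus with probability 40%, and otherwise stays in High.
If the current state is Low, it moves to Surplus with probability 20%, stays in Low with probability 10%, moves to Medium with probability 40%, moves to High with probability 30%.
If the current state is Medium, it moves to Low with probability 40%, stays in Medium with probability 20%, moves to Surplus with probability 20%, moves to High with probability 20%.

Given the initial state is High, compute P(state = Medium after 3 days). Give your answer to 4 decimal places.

0.2520

Propagate the distribution vector 3 days from High.
After 0 days: (0.0000, 1.0000, 0.0000, 0.0000)
After 1 day: (0.4000, 0.2000, 0.2000, 0.2000)
After 2 days: (0.3200, 0.1800, 0.2600, 0.2400)
After 3 days: (0.3000, 0.1940, 0.2540, 0.2520)
P(in Medium after 3 days) = 0.2520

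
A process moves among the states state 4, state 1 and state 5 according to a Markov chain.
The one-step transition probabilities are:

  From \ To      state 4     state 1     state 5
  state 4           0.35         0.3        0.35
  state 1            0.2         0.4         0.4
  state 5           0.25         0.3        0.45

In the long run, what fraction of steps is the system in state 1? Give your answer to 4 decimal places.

Let the stationary distribution be π with π = πP and π_1 + π_2 + π_3 = 1.
π_1 = 0.35·π_1 + 0.2·π_2 + 0.25·π_3
π_2 = 0.3·π_1 + 0.4·π_2 + 0.3·π_3
Solving with the normalization constraint gives π = (0.2593, 0.3333, 0.4074).
So the stationary probability of state 1 is 0.3333.

0.3333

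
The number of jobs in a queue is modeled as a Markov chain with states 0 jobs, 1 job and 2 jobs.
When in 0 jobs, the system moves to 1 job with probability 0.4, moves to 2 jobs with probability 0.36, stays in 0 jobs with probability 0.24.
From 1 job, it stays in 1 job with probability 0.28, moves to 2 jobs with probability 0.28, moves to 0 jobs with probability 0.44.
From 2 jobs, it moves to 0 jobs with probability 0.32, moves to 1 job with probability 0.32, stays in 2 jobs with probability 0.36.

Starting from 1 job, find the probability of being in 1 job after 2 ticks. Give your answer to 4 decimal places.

0.3440

Sum over the intermediate state after 1 tick:
P = P(1 job→0 jobs)·P(0 jobs→1 job) + P(1 job→1 job)·P(1 job→1 job) + P(1 job→2 jobs)·P(2 jobs→1 job)
  = 0.44×0.4 + 0.28×0.28 + 0.28×0.32
  = 0.1760 + 0.0784 + 0.0896 = 0.3440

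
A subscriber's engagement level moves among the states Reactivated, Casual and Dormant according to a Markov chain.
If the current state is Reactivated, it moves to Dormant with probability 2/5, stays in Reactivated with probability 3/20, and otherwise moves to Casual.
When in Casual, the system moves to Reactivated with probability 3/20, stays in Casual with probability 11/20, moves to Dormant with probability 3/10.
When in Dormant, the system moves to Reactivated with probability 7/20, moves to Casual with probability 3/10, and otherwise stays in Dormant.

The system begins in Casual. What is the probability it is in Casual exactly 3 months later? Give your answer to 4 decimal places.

Propagate the distribution vector 3 months from Casual.
After 0 months: (0.0000, 1.0000, 0.0000)
After 1 month: (0.1500, 0.5500, 0.3000)
After 2 months: (0.2100, 0.4600, 0.3300)
After 3 months: (0.2160, 0.4465, 0.3375)
P(in Casual after 3 months) = 0.4465

0.4465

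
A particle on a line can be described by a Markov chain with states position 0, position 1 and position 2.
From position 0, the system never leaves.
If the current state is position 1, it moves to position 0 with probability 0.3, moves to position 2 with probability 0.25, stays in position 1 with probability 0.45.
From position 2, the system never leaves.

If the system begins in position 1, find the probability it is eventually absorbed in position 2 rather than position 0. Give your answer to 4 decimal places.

Let h(s) be the probability of absorption at position 2 starting from transient state s. Then h(position 2) = 1 and h(position 0) = 0. By first-step analysis:
h(position 1) = 0.3·0 + 0.45·h(position 1) + 0.25·1
Solving: h(position 1) = 0.4545.
Starting from position 1, the probability is 0.4545.

0.4545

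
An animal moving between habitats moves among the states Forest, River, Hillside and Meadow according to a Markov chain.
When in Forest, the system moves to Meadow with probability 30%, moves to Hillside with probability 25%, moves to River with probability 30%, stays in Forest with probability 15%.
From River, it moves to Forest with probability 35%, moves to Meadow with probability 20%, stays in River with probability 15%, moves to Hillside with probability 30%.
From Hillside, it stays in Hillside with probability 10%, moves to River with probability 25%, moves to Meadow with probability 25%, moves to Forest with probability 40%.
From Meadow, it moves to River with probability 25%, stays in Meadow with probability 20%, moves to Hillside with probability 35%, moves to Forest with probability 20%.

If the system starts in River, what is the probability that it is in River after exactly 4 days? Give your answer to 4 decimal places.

0.2398

Propagate the distribution vector 4 days from River.
After 0 days: (0.0000, 1.0000, 0.0000, 0.0000)
After 1 day: (0.3500, 0.1500, 0.3000, 0.2000)
After 2 days: (0.2650, 0.2525, 0.2325, 0.2500)
After 3 days: (0.2711, 0.2380, 0.2528, 0.2381)
After 4 days: (0.2727, 0.2398, 0.2478, 0.2398)
P(in River after 4 days) = 0.2398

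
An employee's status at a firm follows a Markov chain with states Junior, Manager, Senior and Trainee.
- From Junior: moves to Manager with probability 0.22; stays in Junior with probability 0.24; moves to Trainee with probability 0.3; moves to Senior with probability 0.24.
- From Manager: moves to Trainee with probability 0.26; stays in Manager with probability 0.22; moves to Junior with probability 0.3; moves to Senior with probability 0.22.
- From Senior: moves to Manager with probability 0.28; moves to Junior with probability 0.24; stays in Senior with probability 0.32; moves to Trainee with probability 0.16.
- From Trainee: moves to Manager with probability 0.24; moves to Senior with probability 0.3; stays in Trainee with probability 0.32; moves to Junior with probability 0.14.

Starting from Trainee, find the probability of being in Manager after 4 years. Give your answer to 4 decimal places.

Propagate the distribution vector 4 years from Trainee.
After 0 years: (0.0000, 0.0000, 0.0000, 1.0000)
After 1 year: (0.1400, 0.2400, 0.3000, 0.3200)
After 2 years: (0.2224, 0.2444, 0.2784, 0.2548)
After 3 years: (0.2292, 0.2418, 0.2727, 0.2563)
After 4 years: (0.2289, 0.2415, 0.2724, 0.2573)
P(in Manager after 4 years) = 0.2415

0.2415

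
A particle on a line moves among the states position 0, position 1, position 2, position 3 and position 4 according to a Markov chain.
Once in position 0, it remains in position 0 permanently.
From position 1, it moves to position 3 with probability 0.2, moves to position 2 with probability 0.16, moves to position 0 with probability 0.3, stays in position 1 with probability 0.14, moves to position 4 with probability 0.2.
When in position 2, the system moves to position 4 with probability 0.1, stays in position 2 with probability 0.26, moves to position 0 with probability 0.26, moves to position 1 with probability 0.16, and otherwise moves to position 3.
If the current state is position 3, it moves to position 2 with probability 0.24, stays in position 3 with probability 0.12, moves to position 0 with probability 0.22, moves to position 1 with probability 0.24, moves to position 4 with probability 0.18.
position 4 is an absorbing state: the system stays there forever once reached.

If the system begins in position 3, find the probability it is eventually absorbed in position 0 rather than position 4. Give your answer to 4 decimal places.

0.5967

Let h(s) be the probability of absorption at position 0 starting from transient state s. Then h(position 0) = 1 and h(position 4) = 0. By first-step analysis:
h(position 1) = 0.3·1 + 0.14·h(position 1) + 0.16·h(position 2) + 0.2·h(position 3) + 0.2·0
h(position 2) = 0.26·1 + 0.16·h(position 1) + 0.26·h(position 2) + 0.22·h(position 3) + 0.1·0
h(position 3) = 0.22·1 + 0.24·h(position 1) + 0.24·h(position 2) + 0.12·h(position 3) + 0.18·0
Solving: h(position 1) = 0.6105, h(position 2) = 0.6608, h(position 3) = 0.5967.
Starting from position 3, the probability is 0.5967.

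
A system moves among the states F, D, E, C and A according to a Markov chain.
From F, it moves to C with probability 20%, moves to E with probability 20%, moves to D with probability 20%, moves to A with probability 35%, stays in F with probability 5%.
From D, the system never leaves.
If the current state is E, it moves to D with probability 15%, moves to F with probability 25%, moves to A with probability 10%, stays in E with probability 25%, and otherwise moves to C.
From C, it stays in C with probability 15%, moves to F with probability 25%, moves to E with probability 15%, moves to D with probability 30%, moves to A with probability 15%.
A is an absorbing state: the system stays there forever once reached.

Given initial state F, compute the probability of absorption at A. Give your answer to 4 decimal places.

0.5532

Let h(s) be the probability of absorption at A starting from transient state s. Then h(A) = 1 and h(D) = 0. By first-step analysis:
h(F) = 0.05·h(F) + 0.2·0 + 0.2·h(E) + 0.2·h(C) + 0.35·1
h(E) = 0.25·h(F) + 0.15·0 + 0.25·h(E) + 0.25·h(C) + 0.1·1
h(C) = 0.25·h(F) + 0.3·0 + 0.15·h(E) + 0.15·h(C) + 0.15·1
Solving: h(F) = 0.5532, h(E) = 0.4577, h(C) = 0.4199.
Starting from F, the probability is 0.5532.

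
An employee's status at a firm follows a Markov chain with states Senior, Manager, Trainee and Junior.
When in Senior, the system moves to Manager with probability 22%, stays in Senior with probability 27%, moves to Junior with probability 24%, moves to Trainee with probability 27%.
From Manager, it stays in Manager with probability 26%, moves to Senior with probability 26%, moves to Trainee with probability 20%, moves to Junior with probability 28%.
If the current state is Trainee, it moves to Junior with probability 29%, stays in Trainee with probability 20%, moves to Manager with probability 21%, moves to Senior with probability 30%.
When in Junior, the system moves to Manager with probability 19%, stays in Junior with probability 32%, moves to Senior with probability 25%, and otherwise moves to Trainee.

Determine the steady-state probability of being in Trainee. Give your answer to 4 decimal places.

0.2301

Let the stationary distribution be π with π = πP and π_1 + π_2 + π_3 + π_4 = 1.
π_1 = 0.27·π_1 + 0.26·π_2 + 0.3·π_3 + 0.25·π_4
π_2 = 0.22·π_1 + 0.26·π_2 + 0.21·π_3 + 0.19·π_4
π_3 = 0.27·π_1 + 0.2·π_2 + 0.2·π_3 + 0.24·π_4
Solving with the normalization constraint gives π = (0.2691, 0.2179, 0.2301, 0.2829).
So the stationary probability of Trainee is 0.2301.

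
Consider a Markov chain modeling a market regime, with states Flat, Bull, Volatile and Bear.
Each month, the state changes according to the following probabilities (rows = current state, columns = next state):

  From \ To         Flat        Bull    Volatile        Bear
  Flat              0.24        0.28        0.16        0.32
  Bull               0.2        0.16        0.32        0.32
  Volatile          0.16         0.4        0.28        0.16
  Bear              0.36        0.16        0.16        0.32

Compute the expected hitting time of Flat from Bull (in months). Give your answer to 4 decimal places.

4.2768

Let t(s) be the expected number of months to first reach Flat from state s, with t(Flat) = 0. Conditioning on the first month:
t(Bull) = 1 + 0.16·t(Bull) + 0.32·t(Volatile) + 0.32·t(Bear)
t(Volatile) = 1 + 0.4·t(Bull) + 0.28·t(Volatile) + 0.16·t(Bear)
t(Bear) = 1 + 0.16·t(Bull) + 0.16·t(Volatile) + 0.32·t(Bear)
Solving: t(Bull) = 4.2768, t(Volatile) = 4.5534, t(Bear) = 3.5483.
Expected months from Bull to Flat: 4.2768.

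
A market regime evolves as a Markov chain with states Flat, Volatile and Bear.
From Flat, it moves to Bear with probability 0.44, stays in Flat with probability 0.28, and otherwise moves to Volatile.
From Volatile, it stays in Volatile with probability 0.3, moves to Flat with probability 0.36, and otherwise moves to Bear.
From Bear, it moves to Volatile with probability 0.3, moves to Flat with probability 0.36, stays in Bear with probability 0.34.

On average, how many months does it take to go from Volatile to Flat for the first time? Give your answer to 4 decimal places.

2.7778

Let t(s) be the expected number of months to first reach Flat from state s, with t(Flat) = 0. Conditioning on the first month:
t(Volatile) = 1 + 0.3·t(Volatile) + 0.34·t(Bear)
t(Bear) = 1 + 0.3·t(Volatile) + 0.34·t(Bear)
Solving: t(Volatile) = 2.7778, t(Bear) = 2.7778.
Expected months from Volatile to Flat: 2.7778.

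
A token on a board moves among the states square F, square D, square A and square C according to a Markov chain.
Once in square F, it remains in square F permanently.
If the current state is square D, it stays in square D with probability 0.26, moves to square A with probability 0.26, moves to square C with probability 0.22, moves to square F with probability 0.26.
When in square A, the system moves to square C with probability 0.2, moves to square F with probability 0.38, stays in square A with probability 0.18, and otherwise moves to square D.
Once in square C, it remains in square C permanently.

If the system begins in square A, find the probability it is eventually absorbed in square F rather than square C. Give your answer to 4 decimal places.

Let h(s) be the probability of absorption at square F starting from transient state s. Then h(square F) = 1 and h(square C) = 0. By first-step analysis:
h(square D) = 0.26·1 + 0.26·h(square D) + 0.26·h(square A) + 0.22·0
h(square A) = 0.38·1 + 0.24·h(square D) + 0.18·h(square A) + 0.2·0
Solving: h(square D) = 0.5731, h(square A) = 0.6312.
Starting from square A, the probability is 0.6312.

0.6312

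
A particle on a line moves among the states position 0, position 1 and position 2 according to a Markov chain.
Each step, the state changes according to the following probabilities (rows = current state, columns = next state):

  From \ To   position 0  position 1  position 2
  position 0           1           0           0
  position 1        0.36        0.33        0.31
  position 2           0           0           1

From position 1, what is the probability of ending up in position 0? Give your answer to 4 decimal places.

Let h(s) be the probability of absorption at position 0 starting from transient state s. Then h(position 0) = 1 and h(position 2) = 0. By first-step analysis:
h(position 1) = 0.36·1 + 0.33·h(position 1) + 0.31·0
Solving: h(position 1) = 0.5373.
Starting from position 1, the probability is 0.5373.

0.5373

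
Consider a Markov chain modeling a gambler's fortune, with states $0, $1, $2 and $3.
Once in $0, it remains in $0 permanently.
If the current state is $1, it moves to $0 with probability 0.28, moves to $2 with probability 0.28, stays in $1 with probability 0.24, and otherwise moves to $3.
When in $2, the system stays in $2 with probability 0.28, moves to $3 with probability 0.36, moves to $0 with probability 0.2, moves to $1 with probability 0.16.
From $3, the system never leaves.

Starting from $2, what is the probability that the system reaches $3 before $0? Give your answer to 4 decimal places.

Let h(s) be the probability of absorption at $3 starting from transient state s. Then h($3) = 1 and h($0) = 0. By first-step analysis:
h($1) = 0.28·0 + 0.24·h($1) + 0.28·h($2) + 0.2·1
h($2) = 0.2·0 + 0.16·h($1) + 0.28·h($2) + 0.36·1
Solving: h($1) = 0.4873, h($2) = 0.6083.
Starting from $2, the probability is 0.6083.

0.6083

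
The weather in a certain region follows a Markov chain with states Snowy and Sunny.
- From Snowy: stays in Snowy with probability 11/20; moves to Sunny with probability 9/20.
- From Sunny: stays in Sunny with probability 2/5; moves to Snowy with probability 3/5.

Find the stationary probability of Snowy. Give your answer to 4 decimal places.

0.5714

Let the stationary distribution be π with π = πP and π_1 + π_2 = 1.
π_1 = 0.55·π_1 + 0.6·π_2
Solving with the normalization constraint gives π = (0.5714, 0.4286).
So the stationary probability of Snowy is 0.5714.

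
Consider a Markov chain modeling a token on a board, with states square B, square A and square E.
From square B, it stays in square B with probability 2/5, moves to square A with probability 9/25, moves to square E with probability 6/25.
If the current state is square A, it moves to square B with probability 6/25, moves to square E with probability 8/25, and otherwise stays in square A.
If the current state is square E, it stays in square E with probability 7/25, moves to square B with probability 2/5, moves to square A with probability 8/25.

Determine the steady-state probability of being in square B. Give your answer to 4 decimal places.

0.3394

Let the stationary distribution be π with π = πP and π_1 + π_2 + π_3 = 1.
π_1 = 0.4·π_1 + 0.24·π_2 + 0.4·π_3
π_2 = 0.36·π_1 + 0.44·π_2 + 0.32·π_3
Solving with the normalization constraint gives π = (0.3394, 0.3791, 0.2816).
So the stationary probability of square B is 0.3394.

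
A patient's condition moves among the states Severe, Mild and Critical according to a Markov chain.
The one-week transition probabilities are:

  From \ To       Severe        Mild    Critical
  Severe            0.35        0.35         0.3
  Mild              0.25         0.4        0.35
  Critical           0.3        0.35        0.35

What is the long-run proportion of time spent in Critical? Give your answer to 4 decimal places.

0.3352

Let the stationary distribution be π with π = πP and π_1 + π_2 + π_3 = 1.
π_1 = 0.35·π_1 + 0.25·π_2 + 0.3·π_3
π_2 = 0.35·π_1 + 0.4·π_2 + 0.35·π_3
Solving with the normalization constraint gives π = (0.2964, 0.3684, 0.3352).
So the stationary probability of Critical is 0.3352.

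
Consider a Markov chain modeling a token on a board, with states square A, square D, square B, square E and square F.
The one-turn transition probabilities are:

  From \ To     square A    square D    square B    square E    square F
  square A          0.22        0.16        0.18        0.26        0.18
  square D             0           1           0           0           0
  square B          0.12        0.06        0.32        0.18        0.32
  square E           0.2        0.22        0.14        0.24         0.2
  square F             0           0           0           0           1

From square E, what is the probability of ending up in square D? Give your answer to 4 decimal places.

Let h(s) be the probability of absorption at square D starting from transient state s. Then h(square D) = 1 and h(square F) = 0. By first-step analysis:
h(square A) = 0.22·h(square A) + 0.16·1 + 0.18·h(square B) + 0.26·h(square E) + 0.18·0
h(square B) = 0.12·h(square A) + 0.06·1 + 0.32·h(square B) + 0.18·h(square E) + 0.32·0
h(square E) = 0.2·h(square A) + 0.22·1 + 0.14·h(square B) + 0.24·h(square E) + 0.2·0
Solving: h(square A) = 0.4210, h(square B) = 0.2822, h(square E) = 0.4523.
Starting from square E, the probability is 0.4523.

0.4523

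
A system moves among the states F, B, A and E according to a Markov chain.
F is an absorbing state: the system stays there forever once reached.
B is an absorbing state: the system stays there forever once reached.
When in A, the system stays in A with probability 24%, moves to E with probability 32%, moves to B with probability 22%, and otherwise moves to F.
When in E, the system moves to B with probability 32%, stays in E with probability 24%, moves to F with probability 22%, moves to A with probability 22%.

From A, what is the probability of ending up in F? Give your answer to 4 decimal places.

0.4685

Let h(s) be the probability of absorption at F starting from transient state s. Then h(F) = 1 and h(B) = 0. By first-step analysis:
h(A) = 0.22·1 + 0.22·0 + 0.24·h(A) + 0.32·h(E)
h(E) = 0.22·1 + 0.32·0 + 0.22·h(A) + 0.24·h(E)
Solving: h(A) = 0.4685, h(E) = 0.4251.
Starting from A, the probability is 0.4685.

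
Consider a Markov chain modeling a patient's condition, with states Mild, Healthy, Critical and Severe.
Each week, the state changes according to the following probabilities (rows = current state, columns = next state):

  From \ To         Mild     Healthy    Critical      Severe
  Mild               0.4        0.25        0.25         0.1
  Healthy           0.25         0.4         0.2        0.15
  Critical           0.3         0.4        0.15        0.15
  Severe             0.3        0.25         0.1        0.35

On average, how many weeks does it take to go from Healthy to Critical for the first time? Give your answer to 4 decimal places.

Let t(s) be the expected number of weeks to first reach Critical from state s, with t(Critical) = 0. Conditioning on the first week:
t(Mild) = 1 + 0.4·t(Mild) + 0.25·t(Healthy) + 0.1·t(Severe)
t(Healthy) = 1 + 0.25·t(Mild) + 0.4·t(Healthy) + 0.15·t(Severe)
t(Severe) = 1 + 0.3·t(Mild) + 0.25·t(Healthy) + 0.35·t(Severe)
Solving: t(Mild) = 4.7091, t(Healthy) = 5.0416, t(Severe) = 5.6510.
Expected weeks from Healthy to Critical: 5.0416.

5.0416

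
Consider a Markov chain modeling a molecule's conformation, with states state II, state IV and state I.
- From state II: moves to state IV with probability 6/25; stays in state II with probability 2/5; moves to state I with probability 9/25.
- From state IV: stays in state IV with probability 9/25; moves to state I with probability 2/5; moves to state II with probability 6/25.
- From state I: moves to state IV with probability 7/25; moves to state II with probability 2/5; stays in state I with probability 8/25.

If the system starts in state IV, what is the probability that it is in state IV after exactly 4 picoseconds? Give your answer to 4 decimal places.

0.2891

Propagate the distribution vector 4 picoseconds from state IV.
After 0 picoseconds: (0.0000, 1.0000, 0.0000)
After 1 picosecond: (0.2400, 0.3600, 0.4000)
After 2 picoseconds: (0.3424, 0.2992, 0.3584)
After 3 picoseconds: (0.3521, 0.2902, 0.3576)
After 4 picoseconds: (0.3536, 0.2891, 0.3573)
P(in state IV after 4 picoseconds) = 0.2891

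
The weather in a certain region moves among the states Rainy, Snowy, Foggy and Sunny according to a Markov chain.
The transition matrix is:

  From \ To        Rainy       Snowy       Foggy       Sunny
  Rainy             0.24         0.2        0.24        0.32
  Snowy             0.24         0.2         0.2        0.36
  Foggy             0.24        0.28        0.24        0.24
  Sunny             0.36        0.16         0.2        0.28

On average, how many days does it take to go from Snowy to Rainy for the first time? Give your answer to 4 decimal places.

Let t(s) be the expected number of days to first reach Rainy from state s, with t(Rainy) = 0. Conditioning on the first day:
t(Snowy) = 1 + 0.2·t(Snowy) + 0.2·t(Foggy) + 0.36·t(Sunny)
t(Foggy) = 1 + 0.28·t(Snowy) + 0.24·t(Foggy) + 0.24·t(Sunny)
t(Sunny) = 1 + 0.16·t(Snowy) + 0.2·t(Foggy) + 0.28·t(Sunny)
Solving: t(Snowy) = 3.6072, t(Foggy) = 3.6573, t(Sunny) = 3.2064.
Expected days from Snowy to Rainy: 3.6072.

3.6072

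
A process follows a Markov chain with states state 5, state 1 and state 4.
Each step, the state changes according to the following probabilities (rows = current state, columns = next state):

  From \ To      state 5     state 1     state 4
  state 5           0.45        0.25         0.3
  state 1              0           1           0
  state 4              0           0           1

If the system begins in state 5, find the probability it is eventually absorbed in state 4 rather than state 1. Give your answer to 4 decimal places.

0.5455

Let h(s) be the probability of absorption at state 4 starting from transient state s. Then h(state 4) = 1 and h(state 1) = 0. By first-step analysis:
h(state 5) = 0.45·h(state 5) + 0.25·0 + 0.3·1
Solving: h(state 5) = 0.5455.
Starting from state 5, the probability is 0.5455.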